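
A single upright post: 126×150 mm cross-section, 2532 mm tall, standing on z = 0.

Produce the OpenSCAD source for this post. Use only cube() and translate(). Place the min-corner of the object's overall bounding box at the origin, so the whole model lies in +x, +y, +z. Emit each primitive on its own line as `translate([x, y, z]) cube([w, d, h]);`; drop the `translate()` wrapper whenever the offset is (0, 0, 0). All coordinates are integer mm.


cube([126, 150, 2532]);


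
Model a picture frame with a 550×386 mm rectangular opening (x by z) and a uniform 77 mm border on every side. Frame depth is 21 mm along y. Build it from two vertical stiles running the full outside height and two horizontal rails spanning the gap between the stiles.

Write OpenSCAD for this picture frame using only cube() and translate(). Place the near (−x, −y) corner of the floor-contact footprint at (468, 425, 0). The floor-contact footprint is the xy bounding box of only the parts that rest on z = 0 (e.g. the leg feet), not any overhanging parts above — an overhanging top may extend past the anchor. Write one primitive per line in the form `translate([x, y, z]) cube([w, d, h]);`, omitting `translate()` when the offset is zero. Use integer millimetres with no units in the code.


translate([468, 425, 0]) cube([77, 21, 540]);
translate([1095, 425, 0]) cube([77, 21, 540]);
translate([545, 425, 0]) cube([550, 21, 77]);
translate([545, 425, 463]) cube([550, 21, 77]);


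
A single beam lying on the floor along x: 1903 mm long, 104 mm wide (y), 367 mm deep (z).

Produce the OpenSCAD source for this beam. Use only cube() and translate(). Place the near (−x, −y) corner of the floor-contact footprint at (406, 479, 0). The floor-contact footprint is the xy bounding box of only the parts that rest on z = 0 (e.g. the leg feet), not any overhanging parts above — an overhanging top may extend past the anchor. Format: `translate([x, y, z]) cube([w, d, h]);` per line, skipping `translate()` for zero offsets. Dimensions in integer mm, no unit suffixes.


translate([406, 479, 0]) cube([1903, 104, 367]);


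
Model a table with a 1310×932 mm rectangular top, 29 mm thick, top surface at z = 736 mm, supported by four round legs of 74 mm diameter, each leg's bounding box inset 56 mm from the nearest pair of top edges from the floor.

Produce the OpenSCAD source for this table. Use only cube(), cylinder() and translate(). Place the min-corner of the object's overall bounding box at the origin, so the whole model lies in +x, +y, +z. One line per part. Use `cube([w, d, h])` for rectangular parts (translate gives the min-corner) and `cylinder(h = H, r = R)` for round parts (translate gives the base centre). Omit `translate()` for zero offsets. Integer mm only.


translate([0, 0, 707]) cube([1310, 932, 29]);
translate([93, 93, 0]) cylinder(h = 707, r = 37);
translate([1217, 93, 0]) cylinder(h = 707, r = 37);
translate([93, 839, 0]) cylinder(h = 707, r = 37);
translate([1217, 839, 0]) cylinder(h = 707, r = 37);


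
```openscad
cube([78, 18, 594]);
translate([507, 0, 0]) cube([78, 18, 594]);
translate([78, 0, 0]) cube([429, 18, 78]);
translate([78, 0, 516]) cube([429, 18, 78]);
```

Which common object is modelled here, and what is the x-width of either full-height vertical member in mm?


A picture frame. The border width is 78 mm.

Four thin pieces enclosing a rectangular opening — a picture frame. The two full-height stiles are 594 mm tall; the top rail sits at z = 516 and is 78 mm tall, so the border above the opening is 594 − 516 = 78 mm, matching the stile x-width.


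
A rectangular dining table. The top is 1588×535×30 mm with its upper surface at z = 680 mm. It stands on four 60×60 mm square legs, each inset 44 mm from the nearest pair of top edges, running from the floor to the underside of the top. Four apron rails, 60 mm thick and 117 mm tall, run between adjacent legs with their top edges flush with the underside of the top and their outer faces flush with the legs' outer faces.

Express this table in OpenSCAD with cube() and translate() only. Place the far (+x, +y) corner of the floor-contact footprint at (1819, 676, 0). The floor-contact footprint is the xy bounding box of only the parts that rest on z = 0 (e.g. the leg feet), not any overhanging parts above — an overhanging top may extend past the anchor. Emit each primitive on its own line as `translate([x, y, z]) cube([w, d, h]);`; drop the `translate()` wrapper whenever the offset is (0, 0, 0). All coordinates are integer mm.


// leg_h = 680 - 30 = 650
// apron z = 650 - 117 = 533
translate([275, 185, 650]) cube([1588, 535, 30]);
translate([319, 229, 0]) cube([60, 60, 650]);
translate([1759, 229, 0]) cube([60, 60, 650]);
translate([319, 616, 0]) cube([60, 60, 650]);
translate([1759, 616, 0]) cube([60, 60, 650]);
translate([379, 229, 533]) cube([1380, 60, 117]);
translate([379, 616, 533]) cube([1380, 60, 117]);
translate([319, 289, 533]) cube([60, 327, 117]);
translate([1759, 289, 533]) cube([60, 327, 117]);


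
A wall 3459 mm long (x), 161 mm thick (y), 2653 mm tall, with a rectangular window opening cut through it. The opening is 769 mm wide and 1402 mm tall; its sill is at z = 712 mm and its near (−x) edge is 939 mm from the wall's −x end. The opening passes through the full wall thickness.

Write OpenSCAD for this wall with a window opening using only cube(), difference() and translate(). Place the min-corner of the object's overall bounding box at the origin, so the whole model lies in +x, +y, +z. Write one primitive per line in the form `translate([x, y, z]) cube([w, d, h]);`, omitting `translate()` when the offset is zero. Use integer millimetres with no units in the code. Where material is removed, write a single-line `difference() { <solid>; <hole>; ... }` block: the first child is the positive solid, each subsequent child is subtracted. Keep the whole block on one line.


difference() { cube([3459, 161, 2653]); translate([939, 0, 712]) cube([769, 161, 1402]); }


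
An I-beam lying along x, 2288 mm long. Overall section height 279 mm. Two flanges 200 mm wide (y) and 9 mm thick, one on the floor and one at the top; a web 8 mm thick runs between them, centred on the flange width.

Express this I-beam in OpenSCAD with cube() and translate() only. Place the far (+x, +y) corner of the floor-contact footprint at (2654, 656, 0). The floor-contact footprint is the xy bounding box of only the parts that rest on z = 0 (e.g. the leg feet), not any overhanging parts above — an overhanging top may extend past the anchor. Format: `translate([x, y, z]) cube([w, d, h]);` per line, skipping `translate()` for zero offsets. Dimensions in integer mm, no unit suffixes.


translate([366, 456, 0]) cube([2288, 200, 9]);
translate([366, 552, 9]) cube([2288, 8, 261]);
translate([366, 456, 270]) cube([2288, 200, 9]);


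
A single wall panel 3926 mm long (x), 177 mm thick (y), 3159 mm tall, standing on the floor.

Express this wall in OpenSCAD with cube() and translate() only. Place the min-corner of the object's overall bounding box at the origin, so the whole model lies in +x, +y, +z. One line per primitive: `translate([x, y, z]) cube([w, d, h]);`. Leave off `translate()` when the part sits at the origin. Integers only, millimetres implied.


cube([3926, 177, 3159]);


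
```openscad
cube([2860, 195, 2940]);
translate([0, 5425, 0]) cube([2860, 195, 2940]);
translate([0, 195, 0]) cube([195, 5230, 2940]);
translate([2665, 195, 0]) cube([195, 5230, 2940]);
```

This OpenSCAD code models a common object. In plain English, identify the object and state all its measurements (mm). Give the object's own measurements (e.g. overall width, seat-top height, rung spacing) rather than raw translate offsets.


The wall frame of a small rectangular building: four walls, each 2940 mm tall and 195 mm thick, enclosing a footprint 2860 mm (x) by 5620 mm (y) outside-to-outside, with no floor or roof. The front and back walls (the −y and +y sides) span the full width; the two side walls fit between them.


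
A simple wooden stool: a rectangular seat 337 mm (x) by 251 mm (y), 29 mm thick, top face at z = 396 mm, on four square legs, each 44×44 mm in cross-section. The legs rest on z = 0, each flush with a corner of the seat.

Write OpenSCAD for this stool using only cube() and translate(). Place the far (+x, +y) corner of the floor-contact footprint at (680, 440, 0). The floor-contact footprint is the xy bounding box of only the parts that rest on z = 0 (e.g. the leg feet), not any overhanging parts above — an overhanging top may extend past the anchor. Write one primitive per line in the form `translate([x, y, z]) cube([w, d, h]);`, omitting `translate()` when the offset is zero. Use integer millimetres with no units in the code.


translate([343, 189, 367]) cube([337, 251, 29]);
translate([343, 189, 0]) cube([44, 44, 367]);
translate([636, 189, 0]) cube([44, 44, 367]);
translate([343, 396, 0]) cube([44, 44, 367]);
translate([636, 396, 0]) cube([44, 44, 367]);


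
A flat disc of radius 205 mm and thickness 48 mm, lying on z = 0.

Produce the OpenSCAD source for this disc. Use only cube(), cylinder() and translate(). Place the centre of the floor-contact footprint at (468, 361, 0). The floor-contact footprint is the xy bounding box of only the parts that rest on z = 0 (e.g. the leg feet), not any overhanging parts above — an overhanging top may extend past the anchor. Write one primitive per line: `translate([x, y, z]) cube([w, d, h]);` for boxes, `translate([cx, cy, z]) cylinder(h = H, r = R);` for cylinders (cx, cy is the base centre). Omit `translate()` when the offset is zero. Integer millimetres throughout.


translate([468, 361, 0]) cylinder(h = 48, r = 205);


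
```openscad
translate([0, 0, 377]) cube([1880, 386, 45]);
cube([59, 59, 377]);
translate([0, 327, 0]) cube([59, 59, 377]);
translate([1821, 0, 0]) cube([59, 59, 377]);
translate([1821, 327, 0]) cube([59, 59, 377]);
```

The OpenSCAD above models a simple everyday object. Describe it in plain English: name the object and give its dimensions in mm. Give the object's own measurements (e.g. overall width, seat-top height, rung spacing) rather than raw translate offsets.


A long wooden bench with a 1880 mm (x) × 386 mm (y) seat, 45 mm thick, its top surface 422 mm above the floor. Four 59 mm square legs at the seat corners, flush with the edges, run from z = 0 to the seat underside.


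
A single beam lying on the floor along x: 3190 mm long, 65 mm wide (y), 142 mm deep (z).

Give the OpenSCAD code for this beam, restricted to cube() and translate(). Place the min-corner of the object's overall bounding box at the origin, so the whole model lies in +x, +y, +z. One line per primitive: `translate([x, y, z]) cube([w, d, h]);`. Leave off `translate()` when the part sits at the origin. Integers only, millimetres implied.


cube([3190, 65, 142]);


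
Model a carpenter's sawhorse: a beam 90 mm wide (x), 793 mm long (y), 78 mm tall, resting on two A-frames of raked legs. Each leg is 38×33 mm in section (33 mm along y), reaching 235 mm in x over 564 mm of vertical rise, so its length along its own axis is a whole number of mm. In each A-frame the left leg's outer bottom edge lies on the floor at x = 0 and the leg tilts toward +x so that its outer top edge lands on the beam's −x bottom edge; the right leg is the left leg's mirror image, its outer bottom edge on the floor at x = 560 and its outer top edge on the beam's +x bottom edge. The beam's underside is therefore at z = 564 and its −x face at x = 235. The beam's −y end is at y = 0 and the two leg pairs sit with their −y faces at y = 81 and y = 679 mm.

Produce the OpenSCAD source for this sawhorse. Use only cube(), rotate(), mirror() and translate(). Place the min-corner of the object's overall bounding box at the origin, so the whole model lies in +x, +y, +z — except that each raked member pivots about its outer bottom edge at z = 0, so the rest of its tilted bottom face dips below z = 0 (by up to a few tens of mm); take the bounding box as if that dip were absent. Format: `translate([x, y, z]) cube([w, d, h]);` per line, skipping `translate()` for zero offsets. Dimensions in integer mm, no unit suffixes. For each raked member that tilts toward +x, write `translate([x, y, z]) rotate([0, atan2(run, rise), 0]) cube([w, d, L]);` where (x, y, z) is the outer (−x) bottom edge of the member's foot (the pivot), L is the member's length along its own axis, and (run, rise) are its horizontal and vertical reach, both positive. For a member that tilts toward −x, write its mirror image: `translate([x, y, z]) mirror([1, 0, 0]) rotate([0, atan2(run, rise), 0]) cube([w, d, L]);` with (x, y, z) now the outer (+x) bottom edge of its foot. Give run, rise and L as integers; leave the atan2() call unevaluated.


translate([235, 0, 564]) cube([90, 793, 78]);
translate([0, 81, 0]) rotate([0, atan2(235, 564), 0]) cube([38, 33, 611]);
translate([560, 81, 0]) mirror([1, 0, 0]) rotate([0, atan2(235, 564), 0]) cube([38, 33, 611]);
translate([0, 679, 0]) rotate([0, atan2(235, 564), 0]) cube([38, 33, 611]);
translate([560, 679, 0]) mirror([1, 0, 0]) rotate([0, atan2(235, 564), 0]) cube([38, 33, 611]);


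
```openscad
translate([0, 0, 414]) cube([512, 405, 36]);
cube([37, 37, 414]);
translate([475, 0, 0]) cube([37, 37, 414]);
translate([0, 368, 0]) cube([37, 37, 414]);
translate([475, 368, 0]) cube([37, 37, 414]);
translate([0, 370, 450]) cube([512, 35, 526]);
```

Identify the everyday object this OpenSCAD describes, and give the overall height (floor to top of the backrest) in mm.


A chair. The overall height is 976 mm.

A slab on four corner posts with a tall panel at the back — a chair. The seat slab sits at z = 414 with thickness 36, and the 526 mm backrest starts at the seat top, so the overall height is 414 + 36 + 526 = 976 mm.


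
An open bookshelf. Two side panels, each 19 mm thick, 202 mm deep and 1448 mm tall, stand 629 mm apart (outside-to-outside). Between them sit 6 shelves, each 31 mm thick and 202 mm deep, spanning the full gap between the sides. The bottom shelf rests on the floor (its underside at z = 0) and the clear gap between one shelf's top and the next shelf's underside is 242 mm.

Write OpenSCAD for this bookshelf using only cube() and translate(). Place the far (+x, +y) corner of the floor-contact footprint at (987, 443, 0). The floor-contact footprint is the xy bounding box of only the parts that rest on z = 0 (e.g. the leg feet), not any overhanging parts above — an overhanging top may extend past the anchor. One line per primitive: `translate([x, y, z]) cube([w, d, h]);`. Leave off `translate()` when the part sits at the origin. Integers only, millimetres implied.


translate([358, 241, 0]) cube([19, 202, 1448]);
translate([968, 241, 0]) cube([19, 202, 1448]);
translate([377, 241, 0]) cube([591, 202, 31]);
translate([377, 241, 273]) cube([591, 202, 31]);
translate([377, 241, 546]) cube([591, 202, 31]);
translate([377, 241, 819]) cube([591, 202, 31]);
translate([377, 241, 1092]) cube([591, 202, 31]);
translate([377, 241, 1365]) cube([591, 202, 31]);


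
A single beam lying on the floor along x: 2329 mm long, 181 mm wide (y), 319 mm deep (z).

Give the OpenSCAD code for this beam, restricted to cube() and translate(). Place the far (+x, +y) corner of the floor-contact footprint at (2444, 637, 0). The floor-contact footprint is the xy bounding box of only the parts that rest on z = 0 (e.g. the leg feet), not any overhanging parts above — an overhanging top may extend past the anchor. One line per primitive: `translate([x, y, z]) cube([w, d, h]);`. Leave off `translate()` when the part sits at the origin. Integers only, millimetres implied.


translate([115, 456, 0]) cube([2329, 181, 319]);


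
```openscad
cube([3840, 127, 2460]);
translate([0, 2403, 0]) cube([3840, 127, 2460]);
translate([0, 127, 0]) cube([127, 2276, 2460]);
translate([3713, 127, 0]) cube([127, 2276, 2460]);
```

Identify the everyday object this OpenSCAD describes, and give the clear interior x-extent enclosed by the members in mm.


A house (or room) frame. The interior width is 3586 mm.

Four 2460 mm walls enclosing a rectangle with no floor or roof — a room or house frame. Outside width is 3840 mm and wall thickness is 127 mm, so the interior width is 3840 − 2 × 127 = 3586 mm.


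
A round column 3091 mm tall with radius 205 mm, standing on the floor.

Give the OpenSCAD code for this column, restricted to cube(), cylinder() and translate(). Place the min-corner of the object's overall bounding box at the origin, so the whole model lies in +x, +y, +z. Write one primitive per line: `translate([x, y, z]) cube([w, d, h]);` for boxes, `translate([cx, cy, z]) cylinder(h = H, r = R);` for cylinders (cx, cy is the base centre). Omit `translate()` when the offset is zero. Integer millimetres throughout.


translate([205, 205, 0]) cylinder(h = 3091, r = 205);


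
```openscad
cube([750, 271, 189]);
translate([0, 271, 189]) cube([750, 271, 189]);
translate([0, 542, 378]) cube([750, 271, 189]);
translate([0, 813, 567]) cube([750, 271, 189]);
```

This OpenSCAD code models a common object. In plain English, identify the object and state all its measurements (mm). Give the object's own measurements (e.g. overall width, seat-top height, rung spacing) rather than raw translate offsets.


A straight staircase of 4 solid steps. Each step is 750 mm wide (x), 271 mm deep (y, the going) and 189 mm tall (the rise). The first step rests on the floor; each subsequent step sits one going further in +y and one rise higher in +z, directly behind and above the previous step with no overlap.


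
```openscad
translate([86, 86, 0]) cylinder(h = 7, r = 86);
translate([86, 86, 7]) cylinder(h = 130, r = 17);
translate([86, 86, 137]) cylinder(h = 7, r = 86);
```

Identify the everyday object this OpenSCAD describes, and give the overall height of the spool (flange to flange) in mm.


A spool. The overall height is 144 mm.

Three coaxial cylinders, large–small–large — a spool. Two 7 mm flanges and a 130 mm core give 7 + 130 + 7 = 144 mm.


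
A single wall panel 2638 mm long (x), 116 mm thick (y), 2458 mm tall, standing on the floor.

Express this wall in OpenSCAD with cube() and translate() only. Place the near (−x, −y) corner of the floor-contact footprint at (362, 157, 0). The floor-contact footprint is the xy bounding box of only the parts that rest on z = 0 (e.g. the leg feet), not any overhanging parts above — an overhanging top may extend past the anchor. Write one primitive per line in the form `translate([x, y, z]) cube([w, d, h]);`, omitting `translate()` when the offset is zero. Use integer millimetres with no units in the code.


translate([362, 157, 0]) cube([2638, 116, 2458]);


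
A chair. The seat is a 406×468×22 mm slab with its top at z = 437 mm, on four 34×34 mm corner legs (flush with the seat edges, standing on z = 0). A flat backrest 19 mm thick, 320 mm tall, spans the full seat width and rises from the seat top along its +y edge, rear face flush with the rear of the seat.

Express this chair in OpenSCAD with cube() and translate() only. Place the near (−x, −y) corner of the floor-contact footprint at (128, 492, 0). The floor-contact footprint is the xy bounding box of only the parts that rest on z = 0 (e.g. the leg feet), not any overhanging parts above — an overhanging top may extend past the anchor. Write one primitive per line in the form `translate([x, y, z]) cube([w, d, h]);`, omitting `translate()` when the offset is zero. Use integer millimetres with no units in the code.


translate([128, 492, 415]) cube([406, 468, 22]);
translate([128, 492, 0]) cube([34, 34, 415]);
translate([500, 492, 0]) cube([34, 34, 415]);
translate([128, 926, 0]) cube([34, 34, 415]);
translate([500, 926, 0]) cube([34, 34, 415]);
translate([128, 941, 437]) cube([406, 19, 320]);


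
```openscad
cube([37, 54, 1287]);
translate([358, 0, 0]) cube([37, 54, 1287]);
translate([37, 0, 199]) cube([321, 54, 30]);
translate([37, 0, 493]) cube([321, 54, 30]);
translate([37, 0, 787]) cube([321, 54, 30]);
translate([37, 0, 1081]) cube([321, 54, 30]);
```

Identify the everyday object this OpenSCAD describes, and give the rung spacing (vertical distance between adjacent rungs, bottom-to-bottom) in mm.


A ladder. The rung spacing is 294 mm.

Two tall 37×54 posts with 4 short bars between them — a ladder. Adjacent rungs sit at z = 199 and z = 493, so the spacing is 493 − 199 = 294 mm.


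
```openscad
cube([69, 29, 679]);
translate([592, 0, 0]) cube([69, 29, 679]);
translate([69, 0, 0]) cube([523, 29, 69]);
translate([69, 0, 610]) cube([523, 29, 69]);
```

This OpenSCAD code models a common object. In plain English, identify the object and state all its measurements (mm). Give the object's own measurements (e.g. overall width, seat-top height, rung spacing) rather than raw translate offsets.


A rectangular picture frame lying in the x–z plane (depth along y). The opening is 523 mm wide (x) by 541 mm tall (z), surrounded by a border 69 mm wide on all four sides. The frame is 29 mm deep and is made of two full-height vertical stiles with two horizontal rails fitted between them.


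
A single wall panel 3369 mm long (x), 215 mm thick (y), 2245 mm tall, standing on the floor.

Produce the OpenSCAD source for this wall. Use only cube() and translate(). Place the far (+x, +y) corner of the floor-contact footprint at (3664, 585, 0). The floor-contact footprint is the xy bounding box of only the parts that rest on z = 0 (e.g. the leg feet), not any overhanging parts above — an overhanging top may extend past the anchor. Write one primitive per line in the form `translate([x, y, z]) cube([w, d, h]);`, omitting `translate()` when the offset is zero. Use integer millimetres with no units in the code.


translate([295, 370, 0]) cube([3369, 215, 2245]);


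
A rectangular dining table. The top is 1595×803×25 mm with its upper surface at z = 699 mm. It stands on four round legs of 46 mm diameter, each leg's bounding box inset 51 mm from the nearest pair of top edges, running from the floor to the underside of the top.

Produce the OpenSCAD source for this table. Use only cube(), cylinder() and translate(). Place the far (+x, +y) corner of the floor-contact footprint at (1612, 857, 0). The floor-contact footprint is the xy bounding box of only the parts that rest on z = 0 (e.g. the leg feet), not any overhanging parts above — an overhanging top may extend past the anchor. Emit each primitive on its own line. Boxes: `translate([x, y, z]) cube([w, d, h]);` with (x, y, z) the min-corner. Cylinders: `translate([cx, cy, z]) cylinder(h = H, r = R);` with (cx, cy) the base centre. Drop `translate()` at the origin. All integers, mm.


translate([68, 105, 674]) cube([1595, 803, 25]);
translate([142, 179, 0]) cylinder(h = 674, r = 23);
translate([1589, 179, 0]) cylinder(h = 674, r = 23);
translate([142, 834, 0]) cylinder(h = 674, r = 23);
translate([1589, 834, 0]) cylinder(h = 674, r = 23);


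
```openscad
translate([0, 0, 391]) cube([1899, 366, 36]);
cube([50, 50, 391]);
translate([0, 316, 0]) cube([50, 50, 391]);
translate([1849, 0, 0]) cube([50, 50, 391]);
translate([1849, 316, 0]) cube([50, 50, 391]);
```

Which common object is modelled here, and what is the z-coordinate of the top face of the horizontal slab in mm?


A bench. The seat-top height is 427 mm.

A long slab on four corner posts — a bench. The slab sits at z = 391 with thickness 36, so the top is 391 + 36 = 427 mm.


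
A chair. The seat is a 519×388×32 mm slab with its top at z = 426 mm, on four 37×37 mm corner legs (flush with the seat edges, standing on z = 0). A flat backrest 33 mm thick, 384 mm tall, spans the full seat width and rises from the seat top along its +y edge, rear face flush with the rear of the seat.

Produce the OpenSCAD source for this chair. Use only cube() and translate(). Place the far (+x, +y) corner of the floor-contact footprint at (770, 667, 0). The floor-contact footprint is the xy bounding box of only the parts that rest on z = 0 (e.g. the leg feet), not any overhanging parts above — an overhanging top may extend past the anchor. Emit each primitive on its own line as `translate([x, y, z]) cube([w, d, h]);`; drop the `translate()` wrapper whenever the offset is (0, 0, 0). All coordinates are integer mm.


translate([251, 279, 394]) cube([519, 388, 32]);
translate([251, 279, 0]) cube([37, 37, 394]);
translate([733, 279, 0]) cube([37, 37, 394]);
translate([251, 630, 0]) cube([37, 37, 394]);
translate([733, 630, 0]) cube([37, 37, 394]);
translate([251, 634, 426]) cube([519, 33, 384]);


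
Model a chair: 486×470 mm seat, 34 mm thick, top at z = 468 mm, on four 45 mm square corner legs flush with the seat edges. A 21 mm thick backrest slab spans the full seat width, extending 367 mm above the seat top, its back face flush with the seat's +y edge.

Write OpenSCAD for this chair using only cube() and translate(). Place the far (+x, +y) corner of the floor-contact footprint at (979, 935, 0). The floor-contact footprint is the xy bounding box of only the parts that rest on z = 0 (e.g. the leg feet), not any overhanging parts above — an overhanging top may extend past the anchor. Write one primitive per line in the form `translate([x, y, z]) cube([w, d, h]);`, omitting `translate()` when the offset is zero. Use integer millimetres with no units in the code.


translate([493, 465, 434]) cube([486, 470, 34]);
translate([493, 465, 0]) cube([45, 45, 434]);
translate([934, 465, 0]) cube([45, 45, 434]);
translate([493, 890, 0]) cube([45, 45, 434]);
translate([934, 890, 0]) cube([45, 45, 434]);
translate([493, 914, 468]) cube([486, 21, 367]);


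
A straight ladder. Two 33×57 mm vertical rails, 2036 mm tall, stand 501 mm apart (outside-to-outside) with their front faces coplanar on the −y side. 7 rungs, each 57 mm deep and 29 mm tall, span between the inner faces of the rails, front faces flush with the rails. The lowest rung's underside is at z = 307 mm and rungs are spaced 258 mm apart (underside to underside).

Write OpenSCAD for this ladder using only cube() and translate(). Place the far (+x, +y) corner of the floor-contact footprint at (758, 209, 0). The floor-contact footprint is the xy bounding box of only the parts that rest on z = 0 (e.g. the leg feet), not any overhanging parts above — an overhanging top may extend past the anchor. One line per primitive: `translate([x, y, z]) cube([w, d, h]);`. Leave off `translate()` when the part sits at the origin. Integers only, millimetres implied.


// rung span = 501 - 2*33 = 435
// rung[k] z = 307 + k*258
translate([257, 152, 0]) cube([33, 57, 2036]);
translate([725, 152, 0]) cube([33, 57, 2036]);
translate([290, 152, 307]) cube([435, 57, 29]);
translate([290, 152, 565]) cube([435, 57, 29]);
translate([290, 152, 823]) cube([435, 57, 29]);
translate([290, 152, 1081]) cube([435, 57, 29]);
translate([290, 152, 1339]) cube([435, 57, 29]);
translate([290, 152, 1597]) cube([435, 57, 29]);
translate([290, 152, 1855]) cube([435, 57, 29]);


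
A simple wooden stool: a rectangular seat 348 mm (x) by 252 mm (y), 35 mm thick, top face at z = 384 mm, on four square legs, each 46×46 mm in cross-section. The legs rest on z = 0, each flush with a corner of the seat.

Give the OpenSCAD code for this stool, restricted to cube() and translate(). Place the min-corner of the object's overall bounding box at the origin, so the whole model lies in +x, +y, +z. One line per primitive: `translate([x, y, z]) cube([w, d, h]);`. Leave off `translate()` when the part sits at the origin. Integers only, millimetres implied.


// leg_h = 384 - 35 = 349
translate([0, 0, 349]) cube([348, 252, 35]);
cube([46, 46, 349]);
translate([302, 0, 0]) cube([46, 46, 349]);
translate([0, 206, 0]) cube([46, 46, 349]);
translate([302, 206, 0]) cube([46, 46, 349]);


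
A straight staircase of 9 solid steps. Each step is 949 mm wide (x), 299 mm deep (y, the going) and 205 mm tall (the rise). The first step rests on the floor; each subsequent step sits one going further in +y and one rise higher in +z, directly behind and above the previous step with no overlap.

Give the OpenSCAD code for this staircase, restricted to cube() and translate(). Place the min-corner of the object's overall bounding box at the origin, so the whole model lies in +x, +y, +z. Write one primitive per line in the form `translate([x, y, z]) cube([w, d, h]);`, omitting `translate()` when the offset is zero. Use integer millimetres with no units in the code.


cube([949, 299, 205]);
translate([0, 299, 205]) cube([949, 299, 205]);
translate([0, 598, 410]) cube([949, 299, 205]);
translate([0, 897, 615]) cube([949, 299, 205]);
translate([0, 1196, 820]) cube([949, 299, 205]);
translate([0, 1495, 1025]) cube([949, 299, 205]);
translate([0, 1794, 1230]) cube([949, 299, 205]);
translate([0, 2093, 1435]) cube([949, 299, 205]);
translate([0, 2392, 1640]) cube([949, 299, 205]);


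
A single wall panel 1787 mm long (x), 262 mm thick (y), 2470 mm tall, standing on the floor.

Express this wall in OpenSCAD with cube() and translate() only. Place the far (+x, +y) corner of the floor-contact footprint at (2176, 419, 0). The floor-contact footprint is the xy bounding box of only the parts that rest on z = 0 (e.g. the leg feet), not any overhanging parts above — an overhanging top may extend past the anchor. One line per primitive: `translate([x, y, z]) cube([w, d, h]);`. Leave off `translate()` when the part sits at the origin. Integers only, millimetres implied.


translate([389, 157, 0]) cube([1787, 262, 2470]);


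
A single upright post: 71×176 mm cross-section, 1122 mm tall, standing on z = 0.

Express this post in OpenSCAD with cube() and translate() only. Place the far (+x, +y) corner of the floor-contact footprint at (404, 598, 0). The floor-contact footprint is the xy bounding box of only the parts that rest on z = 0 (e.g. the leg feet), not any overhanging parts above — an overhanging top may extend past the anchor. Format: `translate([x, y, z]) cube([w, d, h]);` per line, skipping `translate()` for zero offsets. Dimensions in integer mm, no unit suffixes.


translate([333, 422, 0]) cube([71, 176, 1122]);


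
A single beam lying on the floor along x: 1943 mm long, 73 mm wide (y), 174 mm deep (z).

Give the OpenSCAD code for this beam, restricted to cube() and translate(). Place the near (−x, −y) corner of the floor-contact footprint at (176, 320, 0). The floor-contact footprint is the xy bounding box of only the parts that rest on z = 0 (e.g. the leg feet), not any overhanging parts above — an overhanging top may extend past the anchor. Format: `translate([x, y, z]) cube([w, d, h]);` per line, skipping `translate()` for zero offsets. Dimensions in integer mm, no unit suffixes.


translate([176, 320, 0]) cube([1943, 73, 174]);


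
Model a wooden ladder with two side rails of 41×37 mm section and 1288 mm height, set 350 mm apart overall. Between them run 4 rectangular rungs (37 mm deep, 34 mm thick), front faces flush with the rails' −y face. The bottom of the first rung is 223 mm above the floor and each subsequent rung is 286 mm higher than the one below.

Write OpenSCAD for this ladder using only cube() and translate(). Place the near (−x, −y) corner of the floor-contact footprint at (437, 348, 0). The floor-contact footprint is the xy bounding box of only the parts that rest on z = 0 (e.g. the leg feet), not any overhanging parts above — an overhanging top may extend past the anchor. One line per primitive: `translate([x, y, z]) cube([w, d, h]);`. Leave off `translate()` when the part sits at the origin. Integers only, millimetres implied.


translate([437, 348, 0]) cube([41, 37, 1288]);
translate([746, 348, 0]) cube([41, 37, 1288]);
translate([478, 348, 223]) cube([268, 37, 34]);
translate([478, 348, 509]) cube([268, 37, 34]);
translate([478, 348, 795]) cube([268, 37, 34]);
translate([478, 348, 1081]) cube([268, 37, 34]);


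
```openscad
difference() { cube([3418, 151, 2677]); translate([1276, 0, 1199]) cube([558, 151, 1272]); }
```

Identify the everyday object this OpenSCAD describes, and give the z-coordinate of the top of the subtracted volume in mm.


A wall with a window opening. The window head height is 2471 mm.

A wall with a rectangular opening subtracted — a window. Sill at z = 1199, opening 1272 mm tall, so the head is at 1199 + 1272 = 2471 mm.


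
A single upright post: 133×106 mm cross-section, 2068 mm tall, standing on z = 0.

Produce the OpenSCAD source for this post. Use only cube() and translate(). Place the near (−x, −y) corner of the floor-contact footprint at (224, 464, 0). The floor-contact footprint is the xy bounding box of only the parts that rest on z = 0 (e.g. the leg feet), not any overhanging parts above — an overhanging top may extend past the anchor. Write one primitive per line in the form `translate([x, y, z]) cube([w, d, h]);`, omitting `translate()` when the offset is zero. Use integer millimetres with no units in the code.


translate([224, 464, 0]) cube([133, 106, 2068]);


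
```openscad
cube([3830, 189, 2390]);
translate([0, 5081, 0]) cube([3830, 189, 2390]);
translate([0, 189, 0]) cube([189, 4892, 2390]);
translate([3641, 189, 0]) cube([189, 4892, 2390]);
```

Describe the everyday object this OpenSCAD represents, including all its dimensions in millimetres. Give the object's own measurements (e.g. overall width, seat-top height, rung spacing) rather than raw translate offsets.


The wall frame of a small rectangular building: four walls, each 2390 mm tall and 189 mm thick, enclosing a footprint 3830 mm (x) by 5270 mm (y) outside-to-outside, with no floor or roof. The front and back walls (the −y and +y sides) span the full width; the two side walls fit between them.


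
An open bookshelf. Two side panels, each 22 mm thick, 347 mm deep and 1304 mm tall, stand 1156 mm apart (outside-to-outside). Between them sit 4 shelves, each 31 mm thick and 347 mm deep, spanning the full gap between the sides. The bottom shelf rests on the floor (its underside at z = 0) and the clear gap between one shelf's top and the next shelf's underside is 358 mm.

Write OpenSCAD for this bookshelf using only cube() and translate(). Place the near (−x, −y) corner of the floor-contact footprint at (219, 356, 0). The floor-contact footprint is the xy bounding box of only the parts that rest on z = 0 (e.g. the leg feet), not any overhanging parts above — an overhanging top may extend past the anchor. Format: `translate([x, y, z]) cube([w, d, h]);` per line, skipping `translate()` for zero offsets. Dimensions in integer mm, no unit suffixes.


translate([219, 356, 0]) cube([22, 347, 1304]);
translate([1353, 356, 0]) cube([22, 347, 1304]);
translate([241, 356, 0]) cube([1112, 347, 31]);
translate([241, 356, 389]) cube([1112, 347, 31]);
translate([241, 356, 778]) cube([1112, 347, 31]);
translate([241, 356, 1167]) cube([1112, 347, 31]);


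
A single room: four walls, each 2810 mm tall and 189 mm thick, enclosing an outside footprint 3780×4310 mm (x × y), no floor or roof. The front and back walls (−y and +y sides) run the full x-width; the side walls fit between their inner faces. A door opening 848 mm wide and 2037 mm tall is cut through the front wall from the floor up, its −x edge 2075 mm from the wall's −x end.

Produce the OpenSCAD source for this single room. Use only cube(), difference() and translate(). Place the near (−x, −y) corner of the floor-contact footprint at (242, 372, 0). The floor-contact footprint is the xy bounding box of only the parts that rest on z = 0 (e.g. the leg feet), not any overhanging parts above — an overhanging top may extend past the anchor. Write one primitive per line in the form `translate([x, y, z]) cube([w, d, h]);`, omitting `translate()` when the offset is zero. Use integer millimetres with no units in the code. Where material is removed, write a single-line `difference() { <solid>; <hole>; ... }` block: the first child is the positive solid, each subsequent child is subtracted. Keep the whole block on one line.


difference() { translate([242, 372, 0]) cube([3780, 189, 2810]); translate([2317, 372, 0]) cube([848, 189, 2037]); }
translate([242, 4493, 0]) cube([3780, 189, 2810]);
translate([242, 561, 0]) cube([189, 3932, 2810]);
translate([3833, 561, 0]) cube([189, 3932, 2810]);


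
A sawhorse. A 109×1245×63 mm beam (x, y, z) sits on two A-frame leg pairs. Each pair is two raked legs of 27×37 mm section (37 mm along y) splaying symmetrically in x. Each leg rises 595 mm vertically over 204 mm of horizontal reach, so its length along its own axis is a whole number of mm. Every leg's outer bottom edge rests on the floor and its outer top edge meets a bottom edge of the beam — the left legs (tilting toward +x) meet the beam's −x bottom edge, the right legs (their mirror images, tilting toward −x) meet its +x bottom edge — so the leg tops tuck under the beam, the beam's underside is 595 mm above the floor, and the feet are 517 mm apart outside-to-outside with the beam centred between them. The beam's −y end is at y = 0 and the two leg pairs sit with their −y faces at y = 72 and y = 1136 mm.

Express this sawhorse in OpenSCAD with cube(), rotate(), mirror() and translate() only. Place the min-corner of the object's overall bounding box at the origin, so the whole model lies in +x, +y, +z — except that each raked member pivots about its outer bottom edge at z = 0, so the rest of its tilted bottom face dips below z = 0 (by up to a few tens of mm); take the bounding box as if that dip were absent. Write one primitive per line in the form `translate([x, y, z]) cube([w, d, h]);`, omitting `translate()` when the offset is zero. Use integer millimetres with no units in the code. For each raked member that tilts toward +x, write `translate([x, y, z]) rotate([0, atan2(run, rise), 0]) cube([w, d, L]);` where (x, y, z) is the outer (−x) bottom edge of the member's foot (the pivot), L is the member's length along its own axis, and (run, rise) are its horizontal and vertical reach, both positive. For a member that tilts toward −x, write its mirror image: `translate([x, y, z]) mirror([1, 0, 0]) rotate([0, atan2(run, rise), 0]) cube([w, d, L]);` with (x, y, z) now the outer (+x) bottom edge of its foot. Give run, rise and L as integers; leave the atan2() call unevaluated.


// leg length = √(204² + 595²) = 629
// right-leg outer foot x = 2·204 + 109 = 517
// beam min-corner = (204, 0, 595)
translate([204, 0, 595]) cube([109, 1245, 63]);
translate([0, 72, 0]) rotate([0, atan2(204, 595), 0]) cube([27, 37, 629]);
translate([517, 72, 0]) mirror([1, 0, 0]) rotate([0, atan2(204, 595), 0]) cube([27, 37, 629]);
translate([0, 1136, 0]) rotate([0, atan2(204, 595), 0]) cube([27, 37, 629]);
translate([517, 1136, 0]) mirror([1, 0, 0]) rotate([0, atan2(204, 595), 0]) cube([27, 37, 629]);


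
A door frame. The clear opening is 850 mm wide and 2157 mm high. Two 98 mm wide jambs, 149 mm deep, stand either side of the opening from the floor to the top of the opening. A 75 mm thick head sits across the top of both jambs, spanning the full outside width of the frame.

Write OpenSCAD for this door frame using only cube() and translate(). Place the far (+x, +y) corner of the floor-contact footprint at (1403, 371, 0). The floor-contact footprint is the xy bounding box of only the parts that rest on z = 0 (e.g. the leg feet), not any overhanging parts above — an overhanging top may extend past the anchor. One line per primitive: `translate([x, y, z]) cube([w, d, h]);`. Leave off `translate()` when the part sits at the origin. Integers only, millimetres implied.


translate([357, 222, 0]) cube([98, 149, 2157]);
translate([1305, 222, 0]) cube([98, 149, 2157]);
translate([357, 222, 2157]) cube([1046, 149, 75]);


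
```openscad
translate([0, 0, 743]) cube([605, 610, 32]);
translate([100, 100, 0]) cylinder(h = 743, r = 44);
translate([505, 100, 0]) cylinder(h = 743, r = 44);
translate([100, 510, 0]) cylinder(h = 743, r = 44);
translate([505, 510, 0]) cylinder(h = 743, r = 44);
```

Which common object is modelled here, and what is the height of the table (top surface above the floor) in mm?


A table. The table height is 775 mm.

A 605×610×32 slab sits at z = 743 on four Ø88 mm round legs — a table. The top surface is at 743 + 32 = 775 mm.
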